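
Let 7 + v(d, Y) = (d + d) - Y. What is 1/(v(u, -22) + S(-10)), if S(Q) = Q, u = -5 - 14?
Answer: -1/33 ≈ -0.030303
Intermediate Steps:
u = -19
v(d, Y) = -7 - Y + 2*d (v(d, Y) = -7 + ((d + d) - Y) = -7 + (2*d - Y) = -7 + (-Y + 2*d) = -7 - Y + 2*d)
1/(v(u, -22) + S(-10)) = 1/((-7 - 1*(-22) + 2*(-19)) - 10) = 1/((-7 + 22 - 38) - 10) = 1/(-23 - 10) = 1/(-33) = -1/33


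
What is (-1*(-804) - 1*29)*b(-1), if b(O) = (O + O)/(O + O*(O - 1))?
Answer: -1550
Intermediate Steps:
b(O) = 2*O/(O + O*(-1 + O)) (b(O) = (2*O)/(O + O*(-1 + O)) = 2*O/(O + O*(-1 + O)))
(-1*(-804) - 1*29)*b(-1) = (-1*(-804) - 1*29)*(2/(-1)) = (804 - 29)*(2*(-1)) = 775*(-2) = -1550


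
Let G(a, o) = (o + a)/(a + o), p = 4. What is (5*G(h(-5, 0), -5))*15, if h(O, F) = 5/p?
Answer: 75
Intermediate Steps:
h(O, F) = 5/4
G(a, o) = 1 (G(a, o) = (a + o)/(a + o) = 1)
(5*G(h(-5, 0), -5))*15 = (5*1)*15 = 5*15 = 75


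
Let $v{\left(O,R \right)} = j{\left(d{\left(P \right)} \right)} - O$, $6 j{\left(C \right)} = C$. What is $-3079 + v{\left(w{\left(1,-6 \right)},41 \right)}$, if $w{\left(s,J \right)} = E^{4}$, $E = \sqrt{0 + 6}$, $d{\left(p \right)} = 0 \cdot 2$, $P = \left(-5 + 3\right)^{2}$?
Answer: $-3115$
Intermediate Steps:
$P = 4$ ($P = \left(-2\right)^{2} = 4$)
$d{\left(p \right)} = 0$
$j{\left(C \right)} = \frac{C}{6}$
$E = \sqrt{6} \approx 2.4495$
$w{\left(s,J \right)} = 36$ ($w{\left(s,J \right)} = \left(\sqrt{6}\right)^{4} = 36$)
$v{\left(O,R \right)} = - O$ ($v{\left(O,R \right)} = \frac{1}{6} \cdot 0 - O = 0 - O = - O$)
$-3079 + v{\left(w{\left(1,-6 \right)},41 \right)} = -3079 - 36 = -3115$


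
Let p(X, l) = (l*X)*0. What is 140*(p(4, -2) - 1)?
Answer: -140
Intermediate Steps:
p(X, l) = 0 (p(X, l) = (X*l)*0 = 0)
140*(p(4, -2) - 1) = 140*(0 - 1) = 140*(-1) = -140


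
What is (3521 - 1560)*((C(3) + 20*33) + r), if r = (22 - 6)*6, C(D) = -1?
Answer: 1480555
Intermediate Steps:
r = 96 (r = 16*6 = 96)
(3521 - 1560)*((C(3) + 20*33) + r) = (3521 - 1560)*((-1 + 20*33) + 96) = 1961*((-1 + 660) + 96) = 1961*(659 + 96) = 1961*755 = 1480555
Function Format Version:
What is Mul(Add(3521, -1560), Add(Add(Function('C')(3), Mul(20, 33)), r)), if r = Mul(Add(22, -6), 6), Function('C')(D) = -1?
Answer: 1480555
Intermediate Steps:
r = 96 (r = Mul(16, 6) = 96)
Mul(Add(3521, -1560), Add(Add(Function('C')(3), Mul(20, 33)), r)) = Mul(Add(3521, -1560), Add(Add(-1, Mul(20, 33)), 96)) = Mul(1961, Add(Add(-1, 660), 96)) = Mul(1961, Add(659, 96)) = Mul(1961, 755) = 1480555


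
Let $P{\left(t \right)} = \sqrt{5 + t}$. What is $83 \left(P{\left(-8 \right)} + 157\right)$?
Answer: $13031 + 83 i \sqrt{3} \approx 13031.0 + 143.76 i$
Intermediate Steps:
$83 \left(P{\left(-8 \right)} + 157\right) = 83 \left(\sqrt{5 - 8} + 157\right) = 83 \left(\sqrt{-3} + 157\right) = 83 \left(i \sqrt{3} + 157\right) = 83 \left(157 + i \sqrt{3}\right) = 13031 + 83 i \sqrt{3}$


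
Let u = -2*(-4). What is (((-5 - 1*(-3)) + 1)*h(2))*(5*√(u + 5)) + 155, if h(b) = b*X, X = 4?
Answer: 155 - 40*√13 ≈ 10.778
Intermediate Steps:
u = 8
h(b) = 4*b (h(b) = b*4 = 4*b)
(((-5 - 1*(-3)) + 1)*h(2))*(5*√(u + 5)) + 155 = (((-5 - 1*(-3)) + 1)*(4*2))*(5*√(8 + 5)) + 155 = (((-5 + 3) + 1)*8)*(5*√13) + 155 = ((-2 + 1)*8)*(5*√13) + 155 = (-1*8)*(5*√13) + 155 = -40*√13 + 155 = 155 - 40*√13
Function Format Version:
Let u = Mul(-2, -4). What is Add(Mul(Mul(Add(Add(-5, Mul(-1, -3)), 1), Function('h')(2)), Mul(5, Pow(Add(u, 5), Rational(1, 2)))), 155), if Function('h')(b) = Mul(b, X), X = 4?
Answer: Add(155, Mul(-40, Pow(13, Rational(1, 2)))) ≈ 10.778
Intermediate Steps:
u = 8
Function('h')(b) = Mul(4, b) (Function('h')(b) = Mul(b, 4) = Mul(4, b))
Add(Mul(Mul(Add(Add(-5, Mul(-1, -3)), 1), Function('h')(2)), Mul(5, Pow(Add(u, 5), Rational(1, 2)))), 155) = Add(Mul(Mul(Add(Add(-5, Mul(-1, -3)), 1), Mul(4, 2)), Mul(5, Pow(Add(8, 5), Rational(1, 2)))), 155) = Add(Mul(Mul(Add(Add(-5, 3), 1), 8), Mul(5, Pow(13, Rational(1, 2)))), 155) = Add(Mul(Mul(Add(-2, 1), 8), Mul(5, Pow(13, Rational(1, 2)))), 155) = Add(Mul(Mul(-1, 8), Mul(5, Pow(13, Rational(1, 2)))), 155) = Add(Mul(-8, Mul(5, Pow(13, Rational(1, 2)))), 155) = Add(Mul(-40, Pow(13, Rational(1, 2))), 155) = Add(155, Mul(-40, Pow(13, Rational(1, 2))))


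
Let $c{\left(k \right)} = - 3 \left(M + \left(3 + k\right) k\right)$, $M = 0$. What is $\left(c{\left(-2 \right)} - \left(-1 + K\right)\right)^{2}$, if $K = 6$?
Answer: $1$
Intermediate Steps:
$c{\left(k \right)} = - 3 k \left(3 + k\right)$ ($c{\left(k \right)} = - 3 \left(0 + \left(3 + k\right) k\right) = - 3 \left(0 + k \left(3 + k\right)\right) = - 3 k \left(3 + k\right)$)
$\left(c{\left(-2 \right)} - \left(-1 + K\right)\right)^{2} = \left(3 \left(-2\right) \left(-3 - -2\right) + \left(1 - 6\right)\right)^{2} = \left(3 \left(-2\right) \left(-3 + 2\right) + \left(1 - 6\right)\right)^{2} = \left(3 \left(-2\right) \left(-1\right) - 5\right)^{2} = \left(6 - 5\right)^{2} = 1^{2} = 1$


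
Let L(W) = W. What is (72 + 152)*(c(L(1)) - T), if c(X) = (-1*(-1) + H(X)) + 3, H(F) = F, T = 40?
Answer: -7840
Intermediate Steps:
c(X) = 4 + X (c(X) = (-1*(-1) + X) + 3 = (1 + X) + 3 = 4 + X)
(72 + 152)*(c(L(1)) - T) = (72 + 152)*((4 + 1) - 1*40) = 224*(5 - 40) = 224*(-35) = -7840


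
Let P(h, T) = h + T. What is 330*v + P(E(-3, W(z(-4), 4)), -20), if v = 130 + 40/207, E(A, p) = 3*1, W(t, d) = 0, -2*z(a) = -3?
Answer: 2963327/69 ≈ 42947.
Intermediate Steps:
z(a) = 3/2 (z(a) = -½*(-3) = 3/2)
E(A, p) = 3
v = 26950/207 (v = 130 + 40*(1/207) = 130 + 40/207 = 26950/207 ≈ 130.19)
P(h, T) = T + h
330*v + P(E(-3, W(z(-4), 4)), -20) = 330*(26950/207) + (-20 + 3) = 2964500/69 - 17 = 2963327/69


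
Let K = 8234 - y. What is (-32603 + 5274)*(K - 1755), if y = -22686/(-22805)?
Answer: -4037338012061/22805 ≈ -1.7704e+8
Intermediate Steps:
y = 22686/22805 (y = -22686*(-1/22805) = 22686/22805 ≈ 0.99478)
K = 187753684/22805 (K = 8234 - 1*22686/22805 = 8234 - 22686/22805 = 187753684/22805 ≈ 8233.0)
(-32603 + 5274)*(K - 1755) = (-32603 + 5274)*(187753684/22805 - 1755) = -27329*147730909/22805 = -4037338012061/22805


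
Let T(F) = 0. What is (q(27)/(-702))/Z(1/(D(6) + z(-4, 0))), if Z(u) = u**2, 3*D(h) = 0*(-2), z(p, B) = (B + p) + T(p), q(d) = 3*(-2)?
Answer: 16/117 ≈ 0.13675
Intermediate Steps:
q(d) = -6
z(p, B) = B + p (z(p, B) = (B + p) + 0 = B + p)
D(h) = 0 (D(h) = (0*(-2))/3 = (1/3)*0 = 0)
(q(27)/(-702))/Z(1/(D(6) + z(-4, 0))) = (-6/(-702))/((1/(0 + (0 - 4)))**2) = (-6*(-1/702))/((1/(0 - 4))**2) = 1/(117*((1/(-4))**2)) = 1/(117*((-1/4)**2)) = 1/(117*(1/16)) = (1/117)*16 = 16/117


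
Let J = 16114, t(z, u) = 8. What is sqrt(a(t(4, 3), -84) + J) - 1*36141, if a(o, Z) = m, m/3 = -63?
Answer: -36141 + 35*sqrt(13) ≈ -36015.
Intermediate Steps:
m = -189 (m = 3*(-63) = -189)
a(o, Z) = -189
sqrt(a(t(4, 3), -84) + J) - 1*36141 = sqrt(-189 + 16114) - 1*36141 = sqrt(15925) - 36141 = 35*sqrt(13) - 36141 = -36141 + 35*sqrt(13)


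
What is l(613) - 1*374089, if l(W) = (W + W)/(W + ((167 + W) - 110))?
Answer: -479954961/1283 ≈ -3.7409e+5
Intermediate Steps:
l(W) = 2*W/(57 + 2*W) (l(W) = (2*W)/(W + (57 + W)) = (2*W)/(57 + 2*W) = 2*W/(57 + 2*W))
l(613) - 1*374089 = 2*613/(57 + 2*613) - 1*374089 = 2*613/(57 + 1226) - 374089 = 2*613/1283 - 374089 = 2*613*(1/1283) - 374089 = 1226/1283 - 374089 = -479954961/1283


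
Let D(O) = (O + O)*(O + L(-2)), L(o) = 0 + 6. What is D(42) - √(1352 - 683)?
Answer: 4032 - √669 ≈ 4006.1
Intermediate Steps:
L(o) = 6
D(O) = 2*O*(6 + O) (D(O) = (O + O)*(O + 6) = (2*O)*(6 + O) = 2*O*(6 + O))
D(42) - √(1352 - 683) = 2*42*(6 + 42) - √(1352 - 683) = 2*42*48 - √669 = 4032 - √669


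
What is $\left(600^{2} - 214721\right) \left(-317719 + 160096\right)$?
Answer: $-22899311817$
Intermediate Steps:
$\left(600^{2} - 214721\right) \left(-317719 + 160096\right) = \left(360000 - 214721\right) \left(-157623\right) = 145279 \left(-157623\right) = -22899311817$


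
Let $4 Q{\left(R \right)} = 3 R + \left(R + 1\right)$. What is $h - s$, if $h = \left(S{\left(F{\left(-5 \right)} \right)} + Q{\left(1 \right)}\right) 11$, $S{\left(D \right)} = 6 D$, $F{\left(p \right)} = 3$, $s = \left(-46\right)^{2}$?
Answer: $- \frac{7617}{4} \approx -1904.3$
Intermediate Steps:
$Q{\left(R \right)} = \frac{1}{4} + R$ ($Q{\left(R \right)} = \frac{3 R + \left(R + 1\right)}{4} = \frac{3 R + \left(1 + R\right)}{4} = \frac{1 + 4 R}{4} = \frac{1}{4} + R$)
$s = 2116$
$h = \frac{847}{4}$ ($h = \left(6 \cdot 3 + \left(\frac{1}{4} + 1\right)\right) 11 = \left(18 + \frac{5}{4}\right) 11 = \frac{77}{4} \cdot 11 = \frac{847}{4} \approx 211.75$)
$h - s = \frac{847}{4} - 2116 = - \frac{7617}{4}$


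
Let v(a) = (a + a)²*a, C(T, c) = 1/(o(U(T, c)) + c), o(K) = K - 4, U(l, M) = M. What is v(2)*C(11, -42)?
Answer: -4/11 ≈ -0.36364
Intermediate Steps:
o(K) = -4 + K
C(T, c) = 1/(-4 + 2*c) (C(T, c) = 1/((-4 + c) + c) = 1/(-4 + 2*c))
v(a) = 4*a³ (v(a) = (2*a)²*a = (4*a²)*a = 4*a³)
v(2)*C(11, -42) = (4*2³)*(1/(2*(-2 - 42))) = (4*8)*((½)/(-44)) = 32*((½)*(-1/44)) = 32*(-1/88) = -4/11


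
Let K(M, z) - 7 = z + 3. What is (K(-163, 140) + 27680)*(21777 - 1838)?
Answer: 554902370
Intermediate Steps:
K(M, z) = 10 + z (K(M, z) = 7 + (z + 3) = 7 + (3 + z) = 10 + z)
(K(-163, 140) + 27680)*(21777 - 1838) = ((10 + 140) + 27680)*(21777 - 1838) = (150 + 27680)*19939 = 27830*19939 = 554902370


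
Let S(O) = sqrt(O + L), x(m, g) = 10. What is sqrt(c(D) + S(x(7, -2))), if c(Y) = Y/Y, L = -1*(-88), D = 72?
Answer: sqrt(1 + 7*sqrt(2)) ≈ 3.3014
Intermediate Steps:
L = 88
c(Y) = 1
S(O) = sqrt(88 + O) (S(O) = sqrt(O + 88) = sqrt(88 + O))
sqrt(c(D) + S(x(7, -2))) = sqrt(1 + sqrt(88 + 10)) = sqrt(1 + sqrt(98)) = sqrt(1 + 7*sqrt(2))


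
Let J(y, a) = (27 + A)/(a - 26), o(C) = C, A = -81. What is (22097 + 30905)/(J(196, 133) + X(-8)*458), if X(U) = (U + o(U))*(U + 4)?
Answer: 2835607/1568165 ≈ 1.8082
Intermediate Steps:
X(U) = 2*U*(4 + U) (X(U) = (U + U)*(U + 4) = (2*U)*(4 + U) = 2*U*(4 + U))
J(y, a) = -54/(-26 + a) (J(y, a) = (27 - 81)/(a - 26) = -54/(-26 + a))
(22097 + 30905)/(J(196, 133) + X(-8)*458) = (22097 + 30905)/(-54/(-26 + 133) + (2*(-8)*(4 - 8))*458) = 53002/(-54/107 + (2*(-8)*(-4))*458) = 53002/(-54*1/107 + 64*458) = 53002/(-54/107 + 29312) = 53002/(3136330/107) = 53002*(107/3136330) = 2835607/1568165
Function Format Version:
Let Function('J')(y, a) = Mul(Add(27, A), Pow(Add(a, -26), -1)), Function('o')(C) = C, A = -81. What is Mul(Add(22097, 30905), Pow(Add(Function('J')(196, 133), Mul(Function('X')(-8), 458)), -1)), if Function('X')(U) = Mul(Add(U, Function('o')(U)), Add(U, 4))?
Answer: Rational(2835607, 1568165) ≈ 1.8082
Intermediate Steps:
Function('X')(U) = Mul(2, U, Add(4, U)) (Function('X')(U) = Mul(Add(U, U), Add(U, 4)) = Mul(Mul(2, U), Add(4, U)) = Mul(2, U, Add(4, U)))
Function('J')(y, a) = Mul(-54, Pow(Add(-26, a), -1)) (Function('J')(y, a) = Mul(Add(27, -81), Pow(Add(a, -26), -1)) = Mul(-54, Pow(Add(-26, a), -1)))
Mul(Add(22097, 30905), Pow(Add(Function('J')(196, 133), Mul(Function('X')(-8), 458)), -1)) = Mul(Add(22097, 30905), Pow(Add(Mul(-54, Pow(Add(-26, 133), -1)), Mul(Mul(2, -8, Add(4, -8)), 458)), -1)) = Mul(53002, Pow(Add(Mul(-54, Pow(107, -1)), Mul(Mul(2, -8, -4), 458)), -1)) = Mul(53002, Pow(Add(Mul(-54, Rational(1, 107)), Mul(64, 458)), -1)) = Mul(53002, Pow(Add(Rational(-54, 107), 29312), -1)) = Mul(53002, Pow(Rational(3136330, 107), -1)) = Mul(53002, Rational(107, 3136330)) = Rational(2835607, 1568165)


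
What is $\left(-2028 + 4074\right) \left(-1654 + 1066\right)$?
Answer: $-1203048$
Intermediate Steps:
$\left(-2028 + 4074\right) \left(-1654 + 1066\right) = 2046 \left(-588\right) = -1203048$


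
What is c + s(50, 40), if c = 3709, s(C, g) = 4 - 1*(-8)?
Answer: 3721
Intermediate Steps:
s(C, g) = 12 (s(C, g) = 4 + 8 = 12)
c + s(50, 40) = 3709 + 12 = 3721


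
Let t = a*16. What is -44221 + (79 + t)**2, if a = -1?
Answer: -40252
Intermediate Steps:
t = -16 (t = -1*16 = -16)
-44221 + (79 + t)**2 = -44221 + (79 - 16)**2 = -44221 + 63**2 = -44221 + 3969 = -40252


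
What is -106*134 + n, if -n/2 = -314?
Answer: -13576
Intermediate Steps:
n = 628 (n = -2*(-314) = 628)
-106*134 + n = -106*134 + 628 = -14204 + 628 = -13576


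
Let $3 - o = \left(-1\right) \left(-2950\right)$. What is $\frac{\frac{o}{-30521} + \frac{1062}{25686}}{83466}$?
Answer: $\frac{1001018}{605872279437} \approx 1.6522 \cdot 10^{-6}$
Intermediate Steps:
$o = -2947$ ($o = 3 - \left(-1\right) \left(-2950\right) = 3 - 2950 = -2947$)
$\frac{\frac{o}{-30521} + \frac{1062}{25686}}{83466} = \frac{- \frac{2947}{-30521} + \frac{1062}{25686}}{83466} = \left(\left(-2947\right) \left(- \frac{1}{30521}\right) + 1062 \cdot \frac{1}{25686}\right) \frac{1}{83466} = \left(\frac{2947}{30521} + \frac{59}{1427}\right) \frac{1}{83466} = \frac{6006108}{43553467} \cdot \frac{1}{83466} = \frac{1001018}{605872279437}$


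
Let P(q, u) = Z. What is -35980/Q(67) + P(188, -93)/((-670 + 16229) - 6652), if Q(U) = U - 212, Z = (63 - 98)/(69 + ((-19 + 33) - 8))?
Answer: 961421377/3874545 ≈ 248.14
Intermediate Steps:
Z = -7/15 (Z = -35/(69 + (14 - 8)) = -35/(69 + 6) = -35/75 = -35*1/75 = -7/15 ≈ -0.46667)
P(q, u) = -7/15
Q(U) = -212 + U
-35980/Q(67) + P(188, -93)/((-670 + 16229) - 6652) = -35980/(-212 + 67) - 7/(15*((-670 + 16229) - 6652)) = -35980/(-145) - 7/(15*(15559 - 6652)) = -35980*(-1/145) - 7/15/8907 = 7196/29 - 7/15*1/8907 = 7196/29 - 7/133605 = 961421377/3874545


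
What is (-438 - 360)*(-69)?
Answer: 55062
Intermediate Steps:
(-438 - 360)*(-69) = -798*(-69) = 55062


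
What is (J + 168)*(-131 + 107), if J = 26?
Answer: -4656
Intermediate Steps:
(J + 168)*(-131 + 107) = (26 + 168)*(-131 + 107) = 194*(-24) = -4656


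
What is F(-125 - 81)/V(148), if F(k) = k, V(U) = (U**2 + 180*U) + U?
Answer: -103/24346 ≈ -0.0042307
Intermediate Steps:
V(U) = U**2 + 181*U
F(-125 - 81)/V(148) = (-125 - 81)/((148*(181 + 148))) = -206/(148*329) = -206/48692 = -206*1/48692 = -103/24346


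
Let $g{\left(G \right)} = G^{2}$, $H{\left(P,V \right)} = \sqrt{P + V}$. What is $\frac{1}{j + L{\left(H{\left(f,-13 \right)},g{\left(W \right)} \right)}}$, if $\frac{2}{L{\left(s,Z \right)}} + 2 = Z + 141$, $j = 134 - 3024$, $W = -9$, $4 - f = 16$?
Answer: $- \frac{110}{317899} \approx -0.00034602$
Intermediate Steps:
$f = -12$ ($f = 4 - 16 = -12$)
$j = -2890$ ($j = 134 - 3024 = -2890$)
$L{\left(s,Z \right)} = \frac{2}{139 + Z}$ ($L{\left(s,Z \right)} = \frac{2}{-2 + \left(Z + 141\right)} = \frac{2}{-2 + \left(141 + Z\right)} = \frac{2}{139 + Z}$)
$\frac{1}{j + L{\left(H{\left(f,-13 \right)},g{\left(W \right)} \right)}} = \frac{1}{-2890 + \frac{2}{139 + \left(-9\right)^{2}}} = \frac{1}{-2890 + \frac{2}{139 + 81}} = \frac{1}{-2890 + \frac{2}{220}} = \frac{1}{-2890 + 2 \cdot \frac{1}{220}} = \frac{1}{-2890 + \frac{1}{110}} = \frac{1}{- \frac{317899}{110}} = - \frac{110}{317899}$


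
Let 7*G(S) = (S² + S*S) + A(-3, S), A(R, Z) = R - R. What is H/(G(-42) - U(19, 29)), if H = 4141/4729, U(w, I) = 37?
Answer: 4141/2208443 ≈ 0.0018751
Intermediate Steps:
H = 4141/4729 (H = 4141*(1/4729) = 4141/4729 ≈ 0.87566)
A(R, Z) = 0
G(S) = 2*S²/7 (G(S) = ((S² + S*S) + 0)/7 = ((S² + S²) + 0)/7 = (2*S² + 0)/7 = (2*S²)/7 = 2*S²/7)
H/(G(-42) - U(19, 29)) = 4141/(4729*((2/7)*(-42)² - 1*37)) = 4141/(4729*((2/7)*1764 - 37)) = 4141/(4729*(504 - 37)) = (4141/4729)/467 = (4141/4729)*(1/467) = 4141/2208443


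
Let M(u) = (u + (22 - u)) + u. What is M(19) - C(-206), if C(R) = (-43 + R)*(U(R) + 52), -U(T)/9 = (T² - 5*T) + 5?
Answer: -97405522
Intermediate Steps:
M(u) = 22 + u
U(T) = -45 - 9*T² + 45*T (U(T) = -9*((T² - 5*T) + 5) = -9*(5 + T² - 5*T) = -45 - 9*T² + 45*T)
C(R) = (-43 + R)*(7 - 9*R² + 45*R) (C(R) = (-43 + R)*((-45 - 9*R² + 45*R) + 52) = (-43 + R)*(7 - 9*R² + 45*R))
M(19) - C(-206) = (22 + 19) - (-301 - 1928*(-206) - 9*(-206)³ + 432*(-206)²) = 41 - (-301 + 397168 - 9*(-8741816) + 432*42436) = 41 - (-301 + 397168 + 78676344 + 18332352) = 41 - 1*97405563 = 41 - 97405563 = -97405522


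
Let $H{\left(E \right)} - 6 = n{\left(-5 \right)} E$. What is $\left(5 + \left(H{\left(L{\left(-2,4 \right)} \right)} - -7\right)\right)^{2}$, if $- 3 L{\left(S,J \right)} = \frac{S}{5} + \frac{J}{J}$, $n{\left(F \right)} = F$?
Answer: $361$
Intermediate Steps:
$L{\left(S,J \right)} = - \frac{1}{3} - \frac{S}{15}$ ($L{\left(S,J \right)} = - \frac{\frac{S}{5} + \frac{J}{J}}{3} = - \frac{S \frac{1}{5} + 1}{3} = - \frac{\frac{S}{5} + 1}{3} = - \frac{1 + \frac{S}{5}}{3} = - \frac{1}{3} - \frac{S}{15}$)
$H{\left(E \right)} = 6 - 5 E$
$\left(5 + \left(H{\left(L{\left(-2,4 \right)} \right)} - -7\right)\right)^{2} = \left(5 + \left(\left(6 - 5 \left(- \frac{1}{3} - - \frac{2}{15}\right)\right) - -7\right)\right)^{2} = \left(5 + \left(\left(6 - 5 \left(- \frac{1}{3} + \frac{2}{15}\right)\right) + 7\right)\right)^{2} = \left(5 + \left(\left(6 - -1\right) + 7\right)\right)^{2} = \left(5 + \left(\left(6 + 1\right) + 7\right)\right)^{2} = \left(5 + \left(7 + 7\right)\right)^{2} = \left(5 + 14\right)^{2} = 19^{2} = 361$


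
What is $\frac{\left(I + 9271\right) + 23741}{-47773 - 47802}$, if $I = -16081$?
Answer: $- \frac{16931}{95575} \approx -0.17715$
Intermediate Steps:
$\frac{\left(I + 9271\right) + 23741}{-47773 - 47802} = \frac{\left(-16081 + 9271\right) + 23741}{-47773 - 47802} = \frac{-6810 + 23741}{-95575} = 16931 \left(- \frac{1}{95575}\right) = - \frac{16931}{95575}$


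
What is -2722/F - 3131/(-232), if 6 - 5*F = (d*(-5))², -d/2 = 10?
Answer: 17224367/1159304 ≈ 14.858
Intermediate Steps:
d = -20 (d = -2*10 = -20)
F = -9994/5 (F = 6/5 - (-20*(-5))²/5 = 6/5 - ⅕*100² = 6/5 - ⅕*10000 = 6/5 - 2000 = -9994/5 ≈ -1998.8)
-2722/F - 3131/(-232) = -2722/(-9994/5) - 3131/(-232) = -2722*(-5/9994) - 3131*(-1/232) = 6805/4997 + 3131/232 = 17224367/1159304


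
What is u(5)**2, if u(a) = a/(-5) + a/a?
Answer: 0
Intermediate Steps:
u(a) = 1 - a/5 (u(a) = a*(-1/5) + 1 = -a/5 + 1 = 1 - a/5)
u(5)**2 = (1 - 1/5*5)**2 = (1 - 1)**2 = 0**2 = 0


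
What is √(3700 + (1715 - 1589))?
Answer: √3826 ≈ 61.855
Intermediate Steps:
√(3700 + (1715 - 1589)) = √(3700 + 126) = √3826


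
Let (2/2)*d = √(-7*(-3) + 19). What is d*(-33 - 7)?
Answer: -80*√10 ≈ -252.98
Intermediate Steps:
d = 2*√10 (d = √(-7*(-3) + 19) = √(21 + 19) = √40 = 2*√10 ≈ 6.3246)
d*(-33 - 7) = (2*√10)*(-33 - 7) = (2*√10)*(-40) = -80*√10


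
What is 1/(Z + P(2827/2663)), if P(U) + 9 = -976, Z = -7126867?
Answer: -1/7127852 ≈ -1.4029e-7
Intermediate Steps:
P(U) = -985 (P(U) = -9 - 976 = -985)
1/(Z + P(2827/2663)) = 1/(-7126867 - 985) = 1/(-7127852) = -1/7127852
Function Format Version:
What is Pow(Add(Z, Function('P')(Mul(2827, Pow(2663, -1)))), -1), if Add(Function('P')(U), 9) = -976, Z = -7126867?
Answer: Rational(-1, 7127852) ≈ -1.4029e-7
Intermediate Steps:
Function('P')(U) = -985 (Function('P')(U) = Add(-9, -976) = -985)
Pow(Add(Z, Function('P')(Mul(2827, Pow(2663, -1)))), -1) = Pow(Add(-7126867, -985), -1) = Pow(-7127852, -1) = Rational(-1, 7127852)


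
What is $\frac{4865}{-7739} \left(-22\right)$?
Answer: $\frac{107030}{7739} \approx 13.83$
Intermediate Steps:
$\frac{4865}{-7739} \left(-22\right) = 4865 \left(- \frac{1}{7739}\right) \left(-22\right) = \left(- \frac{4865}{7739}\right) \left(-22\right) = \frac{107030}{7739}$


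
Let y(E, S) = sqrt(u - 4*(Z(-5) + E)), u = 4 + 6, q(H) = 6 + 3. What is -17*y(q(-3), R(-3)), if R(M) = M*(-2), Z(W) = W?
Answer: -17*I*sqrt(6) ≈ -41.641*I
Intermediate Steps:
q(H) = 9
u = 10
R(M) = -2*M
y(E, S) = sqrt(30 - 4*E) (y(E, S) = sqrt(10 - 4*(-5 + E)) = sqrt(10 + (20 - 4*E)) = sqrt(30 - 4*E))
-17*y(q(-3), R(-3)) = -17*sqrt(30 - 4*9) = -17*sqrt(30 - 36) = -17*I*sqrt(6)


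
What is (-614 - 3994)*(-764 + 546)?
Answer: 1004544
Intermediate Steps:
(-614 - 3994)*(-764 + 546) = -4608*(-218) = 1004544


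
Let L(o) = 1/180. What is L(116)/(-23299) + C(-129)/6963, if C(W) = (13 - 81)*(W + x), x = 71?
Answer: 5513473039/9733856220 ≈ 0.56642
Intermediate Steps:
C(W) = -4828 - 68*W (C(W) = (13 - 81)*(W + 71) = -68*(71 + W) = -4828 - 68*W)
L(o) = 1/180
L(116)/(-23299) + C(-129)/6963 = (1/180)/(-23299) + (-4828 - 68*(-129))/6963 = (1/180)*(-1/23299) + (-4828 + 8772)*(1/6963) = -1/4193820 + 3944*(1/6963) = -1/4193820 + 3944/6963 = 5513473039/9733856220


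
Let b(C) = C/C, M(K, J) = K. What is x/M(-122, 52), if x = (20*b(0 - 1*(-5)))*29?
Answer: -290/61 ≈ -4.7541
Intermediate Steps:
b(C) = 1
x = 580 (x = (20*1)*29 = 20*29 = 580)
x/M(-122, 52) = 580/(-122) = 580*(-1/122) = -290/61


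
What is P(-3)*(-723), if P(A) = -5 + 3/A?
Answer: 4338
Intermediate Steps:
P(-3)*(-723) = (-5 + 3/(-3))*(-723) = (-5 + 3*(-1/3))*(-723) = (-5 - 1)*(-723) = -6*(-723) = 4338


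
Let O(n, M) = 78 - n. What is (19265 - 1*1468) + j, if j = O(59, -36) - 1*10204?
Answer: 7612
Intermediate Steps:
j = -10185 (j = (78 - 1*59) - 1*10204 = (78 - 59) - 10204 = 19 - 10204 = -10185)
(19265 - 1*1468) + j = (19265 - 1*1468) - 10185 = (19265 - 1468) - 10185 = 17797 - 10185 = 7612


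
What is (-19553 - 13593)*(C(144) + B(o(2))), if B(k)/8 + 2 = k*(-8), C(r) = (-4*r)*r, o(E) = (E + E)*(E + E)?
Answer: 2783733664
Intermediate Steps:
o(E) = 4*E² (o(E) = (2*E)*(2*E) = 4*E²)
C(r) = -4*r²
B(k) = -16 - 64*k (B(k) = -16 + 8*(k*(-8)) = -16 + 8*(-8*k) = -16 - 64*k)
(-19553 - 13593)*(C(144) + B(o(2))) = (-19553 - 13593)*(-4*144² + (-16 - 256*2²)) = -33146*(-4*20736 + (-16 - 256*4)) = -33146*(-82944 + (-16 - 64*16)) = -33146*(-82944 + (-16 - 1024)) = -33146*(-82944 - 1040) = -33146*(-83984) = 2783733664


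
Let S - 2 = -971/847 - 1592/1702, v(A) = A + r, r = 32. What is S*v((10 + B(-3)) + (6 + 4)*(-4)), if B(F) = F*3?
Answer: 58939/102971 ≈ 0.57238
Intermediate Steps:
B(F) = 3*F
v(A) = 32 + A (v(A) = A + 32 = 32 + A)
S = -58939/720797 (S = 2 + (-971/847 - 1592/1702) = 2 + (-971*1/847 - 1592*1/1702) = 2 + (-971/847 - 796/851) = 2 - 1500533/720797 = -58939/720797 ≈ -0.081769)
S*v((10 + B(-3)) + (6 + 4)*(-4)) = -58939*(32 + ((10 + 3*(-3)) + (6 + 4)*(-4)))/720797 = -58939*(32 + ((10 - 9) + 10*(-4)))/720797 = -58939*(32 + (1 - 40))/720797 = -58939*(32 - 39)/720797 = -58939/720797*(-7) = 58939/102971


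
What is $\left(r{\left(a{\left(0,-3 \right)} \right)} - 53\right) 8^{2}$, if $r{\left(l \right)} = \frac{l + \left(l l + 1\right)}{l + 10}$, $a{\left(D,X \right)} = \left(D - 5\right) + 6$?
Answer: $- \frac{37120}{11} \approx -3374.5$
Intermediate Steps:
$a{\left(D,X \right)} = 1 + D$ ($a{\left(D,X \right)} = \left(-5 + D\right) + 6 = 1 + D$)
$r{\left(l \right)} = \frac{1 + l + l^{2}}{10 + l}$ ($r{\left(l \right)} = \frac{l + \left(l^{2} + 1\right)}{10 + l} = \frac{l + \left(1 + l^{2}\right)}{10 + l} = \frac{1 + l + l^{2}}{10 + l}$)
$\left(r{\left(a{\left(0,-3 \right)} \right)} - 53\right) 8^{2} = \left(\frac{1 + \left(1 + 0\right) + \left(1 + 0\right)^{2}}{10 + \left(1 + 0\right)} - 53\right) 8^{2} = \left(\frac{1 + 1 + 1^{2}}{10 + 1} - 53\right) 64 = \left(\frac{1 + 1 + 1}{11} - 53\right) 64 = \left(\frac{1}{11} \cdot 3 - 53\right) 64 = \left(\frac{3}{11} - 53\right) 64 = \left(- \frac{580}{11}\right) 64 = - \frac{37120}{11}$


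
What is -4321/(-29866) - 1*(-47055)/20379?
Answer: 497800763/202879738 ≈ 2.4537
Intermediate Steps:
-4321/(-29866) - 1*(-47055)/20379 = -4321*(-1/29866) + 47055*(1/20379) = 4321/29866 + 15685/6793 = 497800763/202879738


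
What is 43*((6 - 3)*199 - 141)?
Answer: 19608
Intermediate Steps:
43*((6 - 3)*199 - 141) = 43*(3*199 - 141) = 43*(597 - 141) = 43*456 = 19608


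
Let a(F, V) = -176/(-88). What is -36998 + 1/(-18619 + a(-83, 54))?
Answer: -688791767/18617 ≈ -36998.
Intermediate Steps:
a(F, V) = 2 (a(F, V) = -176*(-1/88) = 2)
-36998 + 1/(-18619 + a(-83, 54)) = -36998 + 1/(-18619 + 2) = -36998 + 1/(-18617) = -36998 - 1/18617 = -688791767/18617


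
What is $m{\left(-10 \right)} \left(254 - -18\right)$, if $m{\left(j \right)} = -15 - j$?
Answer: $-1360$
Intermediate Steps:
$m{\left(-10 \right)} \left(254 - -18\right) = \left(-15 - -10\right) \left(254 - -18\right) = \left(-15 + 10\right) \left(254 + 18\right) = \left(-5\right) 272 = -1360$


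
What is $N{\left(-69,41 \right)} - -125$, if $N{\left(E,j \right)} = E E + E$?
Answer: $4817$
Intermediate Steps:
$N{\left(E,j \right)} = E + E^{2}$ ($N{\left(E,j \right)} = E^{2} + E = E + E^{2}$)
$N{\left(-69,41 \right)} - -125 = - 69 \left(1 - 69\right) - -125 = \left(-69\right) \left(-68\right) + 125 = 4692 + 125 = 4817$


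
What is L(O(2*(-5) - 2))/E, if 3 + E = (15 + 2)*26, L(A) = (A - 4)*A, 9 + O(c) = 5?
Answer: 32/439 ≈ 0.072893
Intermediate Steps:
O(c) = -4 (O(c) = -9 + 5 = -4)
L(A) = A*(-4 + A) (L(A) = (-4 + A)*A = A*(-4 + A))
E = 439 (E = -3 + (15 + 2)*26 = -3 + 17*26 = -3 + 442 = 439)
L(O(2*(-5) - 2))/E = -4*(-4 - 4)/439 = -4*(-8)*(1/439) = 32*(1/439) = 32/439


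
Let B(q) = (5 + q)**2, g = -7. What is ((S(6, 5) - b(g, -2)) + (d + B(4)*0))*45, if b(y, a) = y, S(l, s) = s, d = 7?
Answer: 855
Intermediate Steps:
((S(6, 5) - b(g, -2)) + (d + B(4)*0))*45 = ((5 - 1*(-7)) + (7 + (5 + 4)**2*0))*45 = ((5 + 7) + (7 + 9**2*0))*45 = (12 + (7 + 81*0))*45 = (12 + (7 + 0))*45 = (12 + 7)*45 = 19*45 = 855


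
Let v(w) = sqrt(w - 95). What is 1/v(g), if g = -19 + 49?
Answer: -I*sqrt(65)/65 ≈ -0.12403*I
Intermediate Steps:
g = 30
v(w) = sqrt(-95 + w)
1/v(g) = 1/(sqrt(-95 + 30)) = 1/(sqrt(-65)) = 1/(I*sqrt(65)) = -I*sqrt(65)/65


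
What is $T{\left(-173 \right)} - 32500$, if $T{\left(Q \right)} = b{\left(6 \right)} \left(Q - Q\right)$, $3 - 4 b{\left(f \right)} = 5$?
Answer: $-32500$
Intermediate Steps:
$b{\left(f \right)} = - \frac{1}{2}$ ($b{\left(f \right)} = \frac{3}{4} - \frac{5}{4} = - \frac{1}{2}$)
$T{\left(Q \right)} = 0$ ($T{\left(Q \right)} = - \frac{Q - Q}{2} = \left(- \frac{1}{2}\right) 0 = 0$)
$T{\left(-173 \right)} - 32500 = 0 - 32500 = -32500$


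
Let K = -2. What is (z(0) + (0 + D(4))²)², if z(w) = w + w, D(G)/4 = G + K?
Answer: 4096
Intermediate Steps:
D(G) = -8 + 4*G (D(G) = 4*(G - 2) = 4*(-2 + G) = -8 + 4*G)
z(w) = 2*w
(z(0) + (0 + D(4))²)² = (2*0 + (0 + (-8 + 4*4))²)² = (0 + (0 + (-8 + 16))²)² = (0 + (0 + 8)²)² = (0 + 8²)² = (0 + 64)² = 64² = 4096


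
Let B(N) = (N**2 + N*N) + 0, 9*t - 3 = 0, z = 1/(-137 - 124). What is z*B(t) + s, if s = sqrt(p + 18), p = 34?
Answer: -2/2349 + 2*sqrt(13) ≈ 7.2103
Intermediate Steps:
z = -1/261 (z = 1/(-261) = -1/261 ≈ -0.0038314)
t = 1/3 (t = 1/3 + (1/9)*0 = 1/3 + 0 = 1/3 ≈ 0.33333)
B(N) = 2*N**2 (B(N) = (N**2 + N**2) + 0 = 2*N**2 + 0 = 2*N**2)
s = 2*sqrt(13) (s = sqrt(34 + 18) = sqrt(52) = 2*sqrt(13) ≈ 7.2111)
z*B(t) + s = -2*(1/3)**2/261 + 2*sqrt(13) = -2/(261*9) + 2*sqrt(13) = -1/261*2/9 + 2*sqrt(13) = -2/2349 + 2*sqrt(13)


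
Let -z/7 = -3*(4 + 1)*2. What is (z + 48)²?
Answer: 66564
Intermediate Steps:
z = 210 (z = -7*(-3*(4 + 1))*2 = -7*(-3*5)*2 = -(-105)*2 = -7*(-30) = 210)
(z + 48)² = (210 + 48)² = 258² = 66564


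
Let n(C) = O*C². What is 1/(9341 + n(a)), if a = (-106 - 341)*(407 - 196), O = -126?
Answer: -1/1120857748273 ≈ -8.9217e-13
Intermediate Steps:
a = -94317 (a = -447*211 = -94317)
n(C) = -126*C²
1/(9341 + n(a)) = 1/(9341 - 126*(-94317)²) = 1/(9341 - 126*8895696489) = 1/(9341 - 1120857757614) = 1/(-1120857748273) = -1/1120857748273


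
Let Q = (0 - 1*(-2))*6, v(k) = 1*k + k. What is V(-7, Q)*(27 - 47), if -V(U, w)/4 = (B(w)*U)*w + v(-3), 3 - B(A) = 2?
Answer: -7200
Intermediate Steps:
B(A) = 1 (B(A) = 3 - 1*2 = 3 - 2 = 1)
v(k) = 2*k (v(k) = k + k = 2*k)
Q = 12 (Q = (0 + 2)*6 = 2*6 = 12)
V(U, w) = 24 - 4*U*w (V(U, w) = -4*((1*U)*w + 2*(-3)) = -4*(U*w - 6) = -4*(-6 + U*w) = 24 - 4*U*w)
V(-7, Q)*(27 - 47) = (24 - 4*(-7)*12)*(27 - 47) = (24 + 336)*(-20) = 360*(-20) = -7200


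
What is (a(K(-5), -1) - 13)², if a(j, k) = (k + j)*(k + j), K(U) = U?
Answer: 529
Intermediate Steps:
a(j, k) = (j + k)² (a(j, k) = (j + k)*(j + k) = (j + k)²)
(a(K(-5), -1) - 13)² = ((-5 - 1)² - 13)² = ((-6)² - 13)² = (36 - 13)² = 23² = 529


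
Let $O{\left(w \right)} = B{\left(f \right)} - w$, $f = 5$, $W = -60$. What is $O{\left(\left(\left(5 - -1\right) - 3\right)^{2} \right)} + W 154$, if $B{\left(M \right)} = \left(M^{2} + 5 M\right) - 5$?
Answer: $-9204$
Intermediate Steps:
$B{\left(M \right)} = -5 + M^{2} + 5 M$
$O{\left(w \right)} = 45 - w$ ($O{\left(w \right)} = \left(-5 + 5^{2} + 5 \cdot 5\right) - w = \left(-5 + 25 + 25\right) - w = 45 - w$)
$O{\left(\left(\left(5 - -1\right) - 3\right)^{2} \right)} + W 154 = \left(45 - \left(\left(5 - -1\right) - 3\right)^{2}\right) - 9240 = \left(45 - \left(\left(5 + 1\right) - 3\right)^{2}\right) - 9240 = \left(45 - \left(6 - 3\right)^{2}\right) - 9240 = \left(45 - 3^{2}\right) - 9240 = \left(45 - 9\right) - 9240 = 36 - 9240 = -9204$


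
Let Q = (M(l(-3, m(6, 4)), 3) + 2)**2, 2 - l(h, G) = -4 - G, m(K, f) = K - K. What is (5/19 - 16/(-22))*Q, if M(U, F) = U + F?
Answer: 2277/19 ≈ 119.84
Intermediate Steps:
m(K, f) = 0
l(h, G) = 6 + G (l(h, G) = 2 - (-4 - G) = 2 + (4 + G) = 6 + G)
M(U, F) = F + U
Q = 121 (Q = ((3 + (6 + 0)) + 2)**2 = ((3 + 6) + 2)**2 = (9 + 2)**2 = 11**2 = 121)
(5/19 - 16/(-22))*Q = (5/19 - 16/(-22))*121 = (5*(1/19) - 16*(-1/22))*121 = (5/19 + 8/11)*121 = (207/209)*121 = 2277/19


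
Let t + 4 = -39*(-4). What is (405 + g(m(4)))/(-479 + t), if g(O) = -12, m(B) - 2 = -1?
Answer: -131/109 ≈ -1.2018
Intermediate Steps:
t = 152 (t = -4 - 39*(-4) = -4 + 156 = 152)
m(B) = 1 (m(B) = 2 - 1 = 1)
(405 + g(m(4)))/(-479 + t) = (405 - 12)/(-479 + 152) = 393/(-327) = 393*(-1/327) = -131/109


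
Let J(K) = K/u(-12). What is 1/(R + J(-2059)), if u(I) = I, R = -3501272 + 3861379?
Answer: 12/4323343 ≈ 2.7756e-6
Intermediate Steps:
R = 360107
J(K) = -K/12 (J(K) = K/(-12) = K*(-1/12) = -K/12)
1/(R + J(-2059)) = 1/(360107 - 1/12*(-2059)) = 1/(360107 + 2059/12) = 1/(4323343/12) = 12/4323343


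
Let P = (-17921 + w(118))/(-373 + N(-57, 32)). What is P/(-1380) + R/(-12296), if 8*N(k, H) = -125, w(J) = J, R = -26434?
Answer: 13957714597/6594375540 ≈ 2.1166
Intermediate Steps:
N(k, H) = -125/8 (N(k, H) = (⅛)*(-125) = -125/8)
P = 142424/3109 (P = (-17921 + 118)/(-373 - 125/8) = -17803/(-3109/8) = -17803*(-8/3109) = 142424/3109 ≈ 45.810)
P/(-1380) + R/(-12296) = (142424/3109)/(-1380) - 26434/(-12296) = (142424/3109)*(-1/1380) - 26434*(-1/12296) = -35606/1072605 + 13217/6148 = 13957714597/6594375540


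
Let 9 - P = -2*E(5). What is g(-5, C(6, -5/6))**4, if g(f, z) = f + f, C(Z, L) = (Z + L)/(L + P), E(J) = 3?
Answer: 10000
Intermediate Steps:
P = 15 (P = 9 - (-2)*3 = 9 - 1*(-6) = 9 + 6 = 15)
C(Z, L) = (L + Z)/(15 + L) (C(Z, L) = (Z + L)/(L + 15) = (L + Z)/(15 + L))
g(f, z) = 2*f
g(-5, C(6, -5/6))**4 = (2*(-5))**4 = (-10)**4 = 10000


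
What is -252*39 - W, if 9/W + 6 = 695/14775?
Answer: -172857753/17591 ≈ -9826.5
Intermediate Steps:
W = -26595/17591 (W = 9/(-6 + 695/14775) = 9/(-6 + 695*(1/14775)) = 9/(-6 + 139/2955) = 9/(-17591/2955) = 9*(-2955/17591) = -26595/17591 ≈ -1.5119)
-252*39 - W = -252*39 - 1*(-26595/17591) = -9828 + 26595/17591 = -172857753/17591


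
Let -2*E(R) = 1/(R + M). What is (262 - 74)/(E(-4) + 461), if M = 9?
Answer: 1880/4609 ≈ 0.40790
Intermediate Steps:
E(R) = -1/(2*(9 + R)) (E(R) = -1/(2*(R + 9)) = -1/(2*(9 + R)))
(262 - 74)/(E(-4) + 461) = (262 - 74)/(-1/(18 + 2*(-4)) + 461) = 188/(-1/(18 - 8) + 461) = 188/(-1/10 + 461) = 188/(-1*⅒ + 461) = 188/(-⅒ + 461) = 188/(4609/10) = 188*(10/4609) = 1880/4609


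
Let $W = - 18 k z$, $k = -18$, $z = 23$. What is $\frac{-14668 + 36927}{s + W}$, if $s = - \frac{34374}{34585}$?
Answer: $\frac{769827515}{257693046} \approx 2.9874$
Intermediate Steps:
$s = - \frac{34374}{34585}$ ($s = \left(-34374\right) \frac{1}{34585} = - \frac{34374}{34585} \approx -0.9939$)
$W = 7452$ ($W = \left(-18\right) \left(-18\right) 23 = 324 \cdot 23 = 7452$)
$\frac{-14668 + 36927}{s + W} = \frac{-14668 + 36927}{- \frac{34374}{34585} + 7452} = \frac{22259}{\frac{257693046}{34585}} = 22259 \cdot \frac{34585}{257693046} = \frac{769827515}{257693046}$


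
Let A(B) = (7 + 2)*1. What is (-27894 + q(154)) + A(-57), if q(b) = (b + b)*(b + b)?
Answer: 66979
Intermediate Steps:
q(b) = 4*b**2 (q(b) = (2*b)*(2*b) = 4*b**2)
A(B) = 9 (A(B) = 9*1 = 9)
(-27894 + q(154)) + A(-57) = (-27894 + 4*154**2) + 9 = (-27894 + 4*23716) + 9 = (-27894 + 94864) + 9 = 66970 + 9 = 66979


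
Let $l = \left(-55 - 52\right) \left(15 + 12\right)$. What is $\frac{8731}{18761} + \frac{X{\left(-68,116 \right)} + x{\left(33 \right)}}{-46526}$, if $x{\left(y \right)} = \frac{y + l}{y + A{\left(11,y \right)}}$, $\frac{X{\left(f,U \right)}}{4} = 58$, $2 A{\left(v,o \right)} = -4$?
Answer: $\frac{6255712995}{13529551433} \approx 0.46237$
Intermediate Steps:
$A{\left(v,o \right)} = -2$ ($A{\left(v,o \right)} = \frac{1}{2} \left(-4\right) = -2$)
$X{\left(f,U \right)} = 232$ ($X{\left(f,U \right)} = 4 \cdot 58 = 232$)
$l = -2889$ ($l = \left(-107\right) 27 = -2889$)
$x{\left(y \right)} = \frac{-2889 + y}{-2 + y}$ ($x{\left(y \right)} = \frac{y - 2889}{y - 2} = \frac{-2889 + y}{-2 + y}$)
$\frac{8731}{18761} + \frac{X{\left(-68,116 \right)} + x{\left(33 \right)}}{-46526} = \frac{8731}{18761} + \frac{232 + \frac{-2889 + 33}{-2 + 33}}{-46526} = 8731 \cdot \frac{1}{18761} + \left(232 + \frac{1}{31} \left(-2856\right)\right) \left(- \frac{1}{46526}\right) = \frac{8731}{18761} + \left(232 + \frac{1}{31} \left(-2856\right)\right) \left(- \frac{1}{46526}\right) = \frac{8731}{18761} + \left(232 - \frac{2856}{31}\right) \left(- \frac{1}{46526}\right) = \frac{8731}{18761} + \frac{4336}{31} \left(- \frac{1}{46526}\right) = \frac{8731}{18761} - \frac{2168}{721153} = \frac{6255712995}{13529551433}$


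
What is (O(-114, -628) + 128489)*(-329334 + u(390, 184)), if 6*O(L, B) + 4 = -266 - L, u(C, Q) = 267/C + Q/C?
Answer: -5499921061189/130 ≈ -4.2307e+10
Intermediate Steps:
O(L, B) = -45 - L/6 (O(L, B) = -2/3 + (-266 - L)/6 = -2/3 + (-133/3 - L/6) = -45 - L/6)
(O(-114, -628) + 128489)*(-329334 + u(390, 184)) = ((-45 - 1/6*(-114)) + 128489)*(-329334 + (267 + 184)/390) = ((-45 + 19) + 128489)*(-329334 + (1/390)*451) = (-26 + 128489)*(-329334 + 451/390) = 128463*(-128439809/390) = -5499921061189/130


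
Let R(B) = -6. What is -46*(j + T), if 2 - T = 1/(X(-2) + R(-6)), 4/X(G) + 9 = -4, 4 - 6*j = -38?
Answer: -17273/41 ≈ -421.29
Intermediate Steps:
j = 7 (j = 2/3 - 1/6*(-38) = 2/3 + 19/3 = 7)
X(G) = -4/13 (X(G) = 4/(-9 - 4) = 4/(-13) = 4*(-1/13) = -4/13)
T = 177/82 (T = 2 - 1/(-4/13 - 6) = 2 - 1/(-82/13) = 2 - 1*(-13/82) = 2 + 13/82 = 177/82 ≈ 2.1585)
-46*(j + T) = -46*(7 + 177/82) = -46*751/82 = -17273/41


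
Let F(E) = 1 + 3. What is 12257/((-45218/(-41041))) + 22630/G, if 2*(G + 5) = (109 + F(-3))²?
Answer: 6420328019263/576936462 ≈ 11128.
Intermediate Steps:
F(E) = 4
G = 12759/2 (G = -5 + (109 + 4)²/2 = -5 + (½)*113² = -5 + (½)*12769 = -5 + 12769/2 = 12759/2 ≈ 6379.5)
12257/((-45218/(-41041))) + 22630/G = 12257/((-45218/(-41041))) + 22630/(12759/2) = 12257/((-45218*(-1/41041))) + 22630*(2/12759) = 12257/(45218/41041) + 45260/12759 = 12257*(41041/45218) + 45260/12759 = 503039537/45218 + 45260/12759 = 6420328019263/576936462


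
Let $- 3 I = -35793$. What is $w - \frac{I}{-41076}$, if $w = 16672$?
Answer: $\frac{228277001}{13692} \approx 16672.0$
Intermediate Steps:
$I = 11931$ ($I = \left(- \frac{1}{3}\right) \left(-35793\right) = 11931$)
$w - \frac{I}{-41076} = 16672 - \frac{11931}{-41076} = 16672 - 11931 \left(- \frac{1}{41076}\right) = 16672 - - \frac{3977}{13692} = 16672 + \frac{3977}{13692} = \frac{228277001}{13692}$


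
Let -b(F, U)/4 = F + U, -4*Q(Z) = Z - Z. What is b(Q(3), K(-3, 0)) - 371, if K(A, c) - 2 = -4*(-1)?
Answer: -395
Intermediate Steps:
Q(Z) = 0 (Q(Z) = -(Z - Z)/4 = -1/4*0 = 0)
K(A, c) = 6 (K(A, c) = 2 - 4*(-1) = 2 + 4 = 6)
b(F, U) = -4*F - 4*U (b(F, U) = -4*(F + U) = -4*F - 4*U)
b(Q(3), K(-3, 0)) - 371 = (-4*0 - 4*6) - 371 = (0 - 24) - 371 = -24 - 371 = -395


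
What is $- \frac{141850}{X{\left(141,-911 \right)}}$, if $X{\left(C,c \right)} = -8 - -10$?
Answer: $-70925$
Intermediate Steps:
$X{\left(C,c \right)} = 2$ ($X{\left(C,c \right)} = -8 + 10 = 2$)
$- \frac{141850}{X{\left(141,-911 \right)}} = - \frac{141850}{2} = \left(-141850\right) \frac{1}{2} = -70925$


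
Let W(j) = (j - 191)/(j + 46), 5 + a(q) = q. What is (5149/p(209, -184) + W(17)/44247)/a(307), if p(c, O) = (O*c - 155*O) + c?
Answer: -4784948029/2729536988598 ≈ -0.0017530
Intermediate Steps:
a(q) = -5 + q
p(c, O) = c - 155*O + O*c (p(c, O) = (-155*O + O*c) + c = c - 155*O + O*c)
W(j) = (-191 + j)/(46 + j)
(5149/p(209, -184) + W(17)/44247)/a(307) = (5149/(209 - 155*(-184) - 184*209) + ((-191 + 17)/(46 + 17))/44247)/(-5 + 307) = (5149/(209 + 28520 - 38456) + (-174/63)*(1/44247))/302 = (5149/(-9727) + ((1/63)*(-174))*(1/44247))*(1/302) = (5149*(-1/9727) - 58/21*1/44247)*(1/302) = (-5149/9727 - 58/929187)*(1/302) = -4784948029/9038201949*1/302 = -4784948029/2729536988598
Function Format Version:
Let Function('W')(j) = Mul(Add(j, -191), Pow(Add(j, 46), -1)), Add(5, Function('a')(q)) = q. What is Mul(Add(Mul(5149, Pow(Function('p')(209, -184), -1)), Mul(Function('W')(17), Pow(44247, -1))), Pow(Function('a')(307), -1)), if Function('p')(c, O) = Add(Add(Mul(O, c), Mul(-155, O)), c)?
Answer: Rational(-4784948029, 2729536988598) ≈ -0.0017530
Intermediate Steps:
Function('a')(q) = Add(-5, q)
Function('p')(c, O) = Add(c, Mul(-155, O), Mul(O, c)) (Function('p')(c, O) = Add(Add(Mul(-155, O), Mul(O, c)), c) = Add(c, Mul(-155, O), Mul(O, c)))
Function('W')(j) = Mul(Pow(Add(46, j), -1), Add(-191, j)) (Function('W')(j) = Mul(Add(-191, j), Pow(Add(46, j), -1)) = Mul(Pow(Add(46, j), -1), Add(-191, j)))
Mul(Add(Mul(5149, Pow(Function('p')(209, -184), -1)), Mul(Function('W')(17), Pow(44247, -1))), Pow(Function('a')(307), -1)) = Mul(Add(Mul(5149, Pow(Add(209, Mul(-155, -184), Mul(-184, 209)), -1)), Mul(Mul(Pow(Add(46, 17), -1), Add(-191, 17)), Pow(44247, -1))), Pow(Add(-5, 307), -1)) = Mul(Add(Mul(5149, Pow(Add(209, 28520, -38456), -1)), Mul(Mul(Pow(63, -1), -174), Rational(1, 44247))), Pow(302, -1)) = Mul(Add(Mul(5149, Pow(-9727, -1)), Mul(Mul(Rational(1, 63), -174), Rational(1, 44247))), Rational(1, 302)) = Mul(Add(Mul(5149, Rational(-1, 9727)), Mul(Rational(-58, 21), Rational(1, 44247))), Rational(1, 302)) = Mul(Add(Rational(-5149, 9727), Rational(-58, 929187)), Rational(1, 302)) = Mul(Rational(-4784948029, 9038201949), Rational(1, 302)) = Rational(-4784948029, 2729536988598)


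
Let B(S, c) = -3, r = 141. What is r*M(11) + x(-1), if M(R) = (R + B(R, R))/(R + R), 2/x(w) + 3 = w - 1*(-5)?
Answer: 586/11 ≈ 53.273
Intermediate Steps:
x(w) = 2/(2 + w) (x(w) = 2/(-3 + (w - 1*(-5))) = 2/(-3 + (w + 5)) = 2/(-3 + (5 + w)) = 2/(2 + w))
M(R) = (-3 + R)/(2*R) (M(R) = (R - 3)/(R + R) = (-3 + R)/((2*R)) = (-3 + R)*(1/(2*R)) = (-3 + R)/(2*R))
r*M(11) + x(-1) = 141*((½)*(-3 + 11)/11) + 2/(2 - 1) = 141*((½)*(1/11)*8) + 2/1 = 141*(4/11) + 2*1 = 564/11 + 2 = 586/11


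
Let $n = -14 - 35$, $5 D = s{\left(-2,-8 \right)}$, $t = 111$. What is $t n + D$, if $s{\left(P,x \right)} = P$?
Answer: $- \frac{27197}{5} \approx -5439.4$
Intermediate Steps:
$D = - \frac{2}{5}$ ($D = \frac{1}{5} \left(-2\right) = - \frac{2}{5} \approx -0.4$)
$n = -49$ ($n = -14 - 35 = -49$)
$t n + D = 111 \left(-49\right) - \frac{2}{5} = -5439 - \frac{2}{5} = - \frac{27197}{5}$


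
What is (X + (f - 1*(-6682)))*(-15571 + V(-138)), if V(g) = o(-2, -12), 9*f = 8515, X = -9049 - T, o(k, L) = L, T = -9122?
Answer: -1080057730/9 ≈ -1.2001e+8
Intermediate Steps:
X = 73 (X = -9049 - 1*(-9122) = -9049 + 9122 = 73)
f = 8515/9 (f = (⅑)*8515 = 8515/9 ≈ 946.11)
V(g) = -12
(X + (f - 1*(-6682)))*(-15571 + V(-138)) = (73 + (8515/9 - 1*(-6682)))*(-15571 - 12) = (73 + (8515/9 + 6682))*(-15583) = (73 + 68653/9)*(-15583) = (69310/9)*(-15583) = -1080057730/9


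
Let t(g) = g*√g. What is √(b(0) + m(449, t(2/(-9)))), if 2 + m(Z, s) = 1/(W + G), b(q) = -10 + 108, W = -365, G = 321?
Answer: √46453/22 ≈ 9.7968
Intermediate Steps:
b(q) = 98
t(g) = g^(3/2)
m(Z, s) = -89/44 (m(Z, s) = -2 + 1/(-365 + 321) = -2 + 1/(-44) = -2 - 1/44 = -89/44)
√(b(0) + m(449, t(2/(-9)))) = √(98 - 89/44) = √(4223/44) = √46453/22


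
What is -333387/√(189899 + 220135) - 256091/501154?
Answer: -256091/501154 - 111129*√410034/136678 ≈ -521.15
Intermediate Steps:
-333387/√(189899 + 220135) - 256091/501154 = -333387*√410034/410034 - 256091*1/501154 = -111129*√410034/136678 - 256091/501154 = -256091/501154 - 111129*√410034/136678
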